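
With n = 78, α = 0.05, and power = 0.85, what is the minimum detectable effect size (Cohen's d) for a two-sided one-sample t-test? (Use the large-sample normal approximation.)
d ≈ 0.34

Minimum detectable effect (one-sample t-test, normal approximation):
d = (z_{α/2} + z_β) / √n
d = (1.960 + 1.036) / √78
d = 2.996 / 8.832
d ≈ 0.34

By Cohen's convention (0.2 small / 0.5 medium / 0.8 large): small effect.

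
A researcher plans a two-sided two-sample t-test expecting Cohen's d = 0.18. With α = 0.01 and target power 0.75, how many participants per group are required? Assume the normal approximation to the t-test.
n = 653 per group

Sample size formula (two-sample t-test, normal approximation):
n = 2 · ((z_{α/2} + z_β) / d)²

z_{α/2} = 2.576 (for α = 0.01, two-sided)
z_β = 0.674 (for power = 0.75)
d = 0.18

n = 2 · ((2.576 + 0.674) / 0.18)²
n = 2 · (18.056)²
n ≈ 652.04
Round up to the next whole number: n = 653 per group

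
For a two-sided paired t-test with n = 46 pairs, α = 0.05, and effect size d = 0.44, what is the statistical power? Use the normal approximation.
Power ≈ 0.85

Power calculation (paired t-test, normal approximation):
z_β = d · √n - z_{α/2}
z_β = 0.44 · √46 - 1.960
z_β = 0.44 · 6.782 - 1.960
z_β = 1.024

Power = Φ(z_β) = Φ(1.024) ≈ 0.847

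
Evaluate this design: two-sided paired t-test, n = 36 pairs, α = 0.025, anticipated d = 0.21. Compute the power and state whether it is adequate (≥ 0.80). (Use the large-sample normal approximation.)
Power ≈ 0.16; the study is underpowered (power < 0.80)

Power calculation (paired t-test, normal approximation):
z_β = d · √n - z_{α/2}
z_β = 0.21 · √36 - 2.241
z_β = 0.21 · 6.000 - 2.241
z_β = -0.981

Power = Φ(z_β) = Φ(-0.981) ≈ 0.163

Effect size d = 0.21 is small by Cohen's convention (0.2/0.5/0.8).

Threshold: power ≥ 0.80 is conventionally adequate.
Power ≈ 0.16 → the study is underpowered (power < 0.80).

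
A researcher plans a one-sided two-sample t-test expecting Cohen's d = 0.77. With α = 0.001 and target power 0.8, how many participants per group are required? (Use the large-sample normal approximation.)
n = 53 per group

Sample size formula (two-sample t-test, normal approximation):
n = 2 · ((z_α + z_β) / d)²

z_α = 3.090 (for α = 0.001, one-sided)
z_β = 0.842 (for power = 0.8)
d = 0.77

n = 2 · ((3.090 + 0.842) / 0.77)²
n = 2 · (5.106)²
n ≈ 52.14
Round up to the next whole number: n = 53 per group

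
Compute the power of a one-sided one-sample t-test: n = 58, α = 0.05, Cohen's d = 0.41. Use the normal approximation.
Power ≈ 0.93

Power calculation (one-sample t-test, normal approximation):
z_β = d · √n - z_α
z_β = 0.41 · √58 - 1.645
z_β = 0.41 · 7.616 - 1.645
z_β = 1.478

Power = Φ(z_β) = Φ(1.478) ≈ 0.930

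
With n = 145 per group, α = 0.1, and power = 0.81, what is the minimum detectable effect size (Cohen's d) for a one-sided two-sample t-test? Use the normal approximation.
d ≈ 0.25

Minimum detectable effect (two-sample t-test, normal approximation):
d = (z_α + z_β) / √(n/2)
d = (1.282 + 0.878) / √(145/2)
d = 2.159 / 8.515
d ≈ 0.25

By Cohen's convention (0.2 small / 0.5 medium / 0.8 large): small effect.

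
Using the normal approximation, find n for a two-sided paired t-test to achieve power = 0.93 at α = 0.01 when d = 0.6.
n = 46 pairs

Sample size formula (paired t-test, normal approximation):
n = ((z_{α/2} + z_β) / d)²

z_{α/2} = 2.576 (for α = 0.01, two-sided)
z_β = 1.476 (for power = 0.93)
d = 0.6

n = ((2.576 + 1.476) / 0.6)²
n = (6.753)²
n ≈ 45.60
Round up to the next whole number: n = 46 pairs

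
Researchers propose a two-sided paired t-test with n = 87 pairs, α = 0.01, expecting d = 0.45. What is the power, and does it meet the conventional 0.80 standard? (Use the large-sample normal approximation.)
Power ≈ 0.95; the study is adequately powered (power ≥ 0.80)

Power calculation (paired t-test, normal approximation):
z_β = d · √n - z_{α/2}
z_β = 0.45 · √87 - 2.576
z_β = 0.45 · 9.327 - 2.576
z_β = 1.621

Power = Φ(z_β) = Φ(1.621) ≈ 0.948

Effect size d = 0.45 is small by Cohen's convention (0.2/0.5/0.8).

Threshold: power ≥ 0.80 is conventionally adequate.
Power ≈ 0.95 → the study is adequately powered (power ≥ 0.80).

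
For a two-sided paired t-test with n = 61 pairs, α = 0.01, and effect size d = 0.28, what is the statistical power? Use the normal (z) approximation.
Power ≈ 0.35

Power calculation (paired t-test, normal approximation):
z_β = d · √n - z_{α/2}
z_β = 0.28 · √61 - 2.576
z_β = 0.28 · 7.810 - 2.576
z_β = -0.389

Power = Φ(z_β) = Φ(-0.389) ≈ 0.349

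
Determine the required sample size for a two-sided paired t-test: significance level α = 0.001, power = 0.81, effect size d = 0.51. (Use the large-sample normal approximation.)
n = 67 pairs

Sample size formula (paired t-test, normal approximation):
n = ((z_{α/2} + z_β) / d)²

z_{α/2} = 3.291 (for α = 0.001, two-sided)
z_β = 0.878 (for power = 0.81)
d = 0.51

n = ((3.291 + 0.878) / 0.51)²
n = (8.175)²
n ≈ 66.83
Round up to the next whole number: n = 67 pairs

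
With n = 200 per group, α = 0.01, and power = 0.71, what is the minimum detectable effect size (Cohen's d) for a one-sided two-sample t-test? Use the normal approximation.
d ≈ 0.29

Minimum detectable effect (two-sample t-test, normal approximation):
d = (z_α + z_β) / √(n/2)
d = (2.326 + 0.553) / √(200/2)
d = 2.880 / 10.000
d ≈ 0.29

By Cohen's convention (0.2 small / 0.5 medium / 0.8 large): small effect.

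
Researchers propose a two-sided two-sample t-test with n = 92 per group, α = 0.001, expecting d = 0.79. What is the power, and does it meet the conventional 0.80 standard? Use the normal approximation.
Power ≈ 0.98; the study is adequately powered (power ≥ 0.80)

Power calculation (two-sample t-test, normal approximation):
z_β = d · √(n/2) - z_{α/2}
z_β = 0.79 · √(92/2) - 3.291
z_β = 0.79 · 6.782 - 3.291
z_β = 2.068

Power = Φ(z_β) = Φ(2.068) ≈ 0.981

Effect size d = 0.79 is medium by Cohen's convention (0.2/0.5/0.8).

Threshold: power ≥ 0.80 is conventionally adequate.
Power ≈ 0.98 → the study is adequately powered (power ≥ 0.80).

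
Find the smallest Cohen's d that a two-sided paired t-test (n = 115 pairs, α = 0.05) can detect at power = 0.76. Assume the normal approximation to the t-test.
d ≈ 0.25

Minimum detectable effect (paired t-test, normal approximation):
d = (z_{α/2} + z_β) / √n
d = (1.960 + 0.706) / √115
d = 2.666 / 10.724
d ≈ 0.25

By Cohen's convention (0.2 small / 0.5 medium / 0.8 large): small effect.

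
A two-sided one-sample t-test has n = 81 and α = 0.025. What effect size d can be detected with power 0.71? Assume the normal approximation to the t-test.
d ≈ 0.31

Minimum detectable effect (one-sample t-test, normal approximation):
d = (z_{α/2} + z_β) / √n
d = (2.241 + 0.553) / √81
d = 2.795 / 9.000
d ≈ 0.31

By Cohen's convention (0.2 small / 0.5 medium / 0.8 large): small effect.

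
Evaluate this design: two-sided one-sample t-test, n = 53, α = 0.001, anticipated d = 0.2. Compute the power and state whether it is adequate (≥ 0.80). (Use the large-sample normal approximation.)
Power ≈ 0.03; the study is underpowered (power < 0.80)

Power calculation (one-sample t-test, normal approximation):
z_β = d · √n - z_{α/2}
z_β = 0.2 · √53 - 3.291
z_β = 0.2 · 7.280 - 3.291
z_β = -1.835

Power = Φ(z_β) = Φ(-1.835) ≈ 0.033

Effect size d = 0.2 is small by Cohen's convention (0.2/0.5/0.8).

Threshold: power ≥ 0.80 is conventionally adequate.
Power ≈ 0.03 → the study is underpowered (power < 0.80).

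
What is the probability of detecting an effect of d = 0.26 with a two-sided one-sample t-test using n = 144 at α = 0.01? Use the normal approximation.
Power ≈ 0.71

Power calculation (one-sample t-test, normal approximation):
z_β = d · √n - z_{α/2}
z_β = 0.26 · √144 - 2.576
z_β = 0.26 · 12.000 - 2.576
z_β = 0.544

Power = Φ(z_β) = Φ(0.544) ≈ 0.707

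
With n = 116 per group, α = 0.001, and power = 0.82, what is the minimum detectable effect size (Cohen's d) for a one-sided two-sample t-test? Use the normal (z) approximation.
d ≈ 0.53

Minimum detectable effect (two-sample t-test, normal approximation):
d = (z_α + z_β) / √(n/2)
d = (3.090 + 0.915) / √(116/2)
d = 4.006 / 7.616
d ≈ 0.53

By Cohen's convention (0.2 small / 0.5 medium / 0.8 large): medium effect.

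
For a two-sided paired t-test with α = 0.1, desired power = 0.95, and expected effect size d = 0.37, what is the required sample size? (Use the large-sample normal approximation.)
n = 80 pairs

Sample size formula (paired t-test, normal approximation):
n = ((z_{α/2} + z_β) / d)²

z_{α/2} = 1.645 (for α = 0.1, two-sided)
z_β = 1.645 (for power = 0.95)
d = 0.37

n = ((1.645 + 1.645) / 0.37)²
n = (8.892)²
n ≈ 79.07
Round up to the next whole number: n = 80 pairs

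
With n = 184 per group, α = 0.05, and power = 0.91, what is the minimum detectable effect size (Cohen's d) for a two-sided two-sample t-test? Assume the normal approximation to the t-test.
d ≈ 0.34

Minimum detectable effect (two-sample t-test, normal approximation):
d = (z_{α/2} + z_β) / √(n/2)
d = (1.960 + 1.341) / √(184/2)
d = 3.301 / 9.592
d ≈ 0.34

By Cohen's convention (0.2 small / 0.5 medium / 0.8 large): small effect.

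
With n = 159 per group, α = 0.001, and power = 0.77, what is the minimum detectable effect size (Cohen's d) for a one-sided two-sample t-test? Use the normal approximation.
d ≈ 0.43

Minimum detectable effect (two-sample t-test, normal approximation):
d = (z_α + z_β) / √(n/2)
d = (3.090 + 0.739) / √(159/2)
d = 3.829 / 8.916
d ≈ 0.43

By Cohen's convention (0.2 small / 0.5 medium / 0.8 large): small effect.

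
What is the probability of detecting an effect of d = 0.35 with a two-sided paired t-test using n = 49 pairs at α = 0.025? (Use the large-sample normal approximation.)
Power ≈ 0.58

Power calculation (paired t-test, normal approximation):
z_β = d · √n - z_{α/2}
z_β = 0.35 · √49 - 2.241
z_β = 0.35 · 7.000 - 2.241
z_β = 0.209

Power = Φ(z_β) = Φ(0.209) ≈ 0.583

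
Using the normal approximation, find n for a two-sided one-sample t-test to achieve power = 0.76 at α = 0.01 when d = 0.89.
n = 14

Sample size formula (one-sample t-test, normal approximation):
n = ((z_{α/2} + z_β) / d)²

z_{α/2} = 2.576 (for α = 0.01, two-sided)
z_β = 0.706 (for power = 0.76)
d = 0.89

n = ((2.576 + 0.706) / 0.89)²
n = (3.688)²
n ≈ 13.60
Round up to the next whole number: n = 14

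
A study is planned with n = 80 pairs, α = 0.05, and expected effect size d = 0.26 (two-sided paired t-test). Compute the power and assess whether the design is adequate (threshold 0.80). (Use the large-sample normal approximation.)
Power ≈ 0.64; the study is underpowered (power < 0.80)

Power calculation (paired t-test, normal approximation):
z_β = d · √n - z_{α/2}
z_β = 0.26 · √80 - 1.960
z_β = 0.26 · 8.944 - 1.960
z_β = 0.366

Power = Φ(z_β) = Φ(0.366) ≈ 0.643

Effect size d = 0.26 is small by Cohen's convention (0.2/0.5/0.8).

Threshold: power ≥ 0.80 is conventionally adequate.
Power ≈ 0.64 → the study is underpowered (power < 0.80).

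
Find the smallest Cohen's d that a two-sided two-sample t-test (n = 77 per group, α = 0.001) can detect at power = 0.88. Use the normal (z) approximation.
d ≈ 0.72

Minimum detectable effect (two-sample t-test, normal approximation):
d = (z_{α/2} + z_β) / √(n/2)
d = (3.291 + 1.175) / √(77/2)
d = 4.466 / 6.205
d ≈ 0.72

By Cohen's convention (0.2 small / 0.5 medium / 0.8 large): medium effect.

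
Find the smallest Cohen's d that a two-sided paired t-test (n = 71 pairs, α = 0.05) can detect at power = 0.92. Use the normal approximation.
d ≈ 0.40

Minimum detectable effect (paired t-test, normal approximation):
d = (z_{α/2} + z_β) / √n
d = (1.960 + 1.405) / √71
d = 3.365 / 8.426
d ≈ 0.40

By Cohen's convention (0.2 small / 0.5 medium / 0.8 large): small effect.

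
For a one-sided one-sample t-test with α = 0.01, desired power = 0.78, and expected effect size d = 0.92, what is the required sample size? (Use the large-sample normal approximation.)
n = 12

Sample size formula (one-sample t-test, normal approximation):
n = ((z_α + z_β) / d)²

z_α = 2.326 (for α = 0.01, one-sided)
z_β = 0.772 (for power = 0.78)
d = 0.92

n = ((2.326 + 0.772) / 0.92)²
n = (3.367)²
n ≈ 11.34
Round up to the next whole number: n = 12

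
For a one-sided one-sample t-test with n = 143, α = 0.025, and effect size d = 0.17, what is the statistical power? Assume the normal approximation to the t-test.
Power ≈ 0.53

Power calculation (one-sample t-test, normal approximation):
z_β = d · √n - z_α
z_β = 0.17 · √143 - 1.960
z_β = 0.17 · 11.958 - 1.960
z_β = 0.073

Power = Φ(z_β) = Φ(0.073) ≈ 0.529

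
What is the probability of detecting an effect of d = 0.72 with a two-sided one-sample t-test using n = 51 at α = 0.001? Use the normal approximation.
Power ≈ 0.97

Power calculation (one-sample t-test, normal approximation):
z_β = d · √n - z_{α/2}
z_β = 0.72 · √51 - 3.291
z_β = 0.72 · 7.141 - 3.291
z_β = 1.851

Power = Φ(z_β) = Φ(1.851) ≈ 0.968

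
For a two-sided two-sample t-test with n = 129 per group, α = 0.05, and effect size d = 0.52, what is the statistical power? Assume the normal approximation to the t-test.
Power ≈ 0.99

Power calculation (two-sample t-test, normal approximation):
z_β = d · √(n/2) - z_{α/2}
z_β = 0.52 · √(129/2) - 1.960
z_β = 0.52 · 8.031 - 1.960
z_β = 2.216

Power = Φ(z_β) = Φ(2.216) ≈ 0.987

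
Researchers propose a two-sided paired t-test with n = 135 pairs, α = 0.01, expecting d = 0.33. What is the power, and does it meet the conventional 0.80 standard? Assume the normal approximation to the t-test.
Power ≈ 0.90; the study is adequately powered (power ≥ 0.80)

Power calculation (paired t-test, normal approximation):
z_β = d · √n - z_{α/2}
z_β = 0.33 · √135 - 2.576
z_β = 0.33 · 11.619 - 2.576
z_β = 1.258

Power = Φ(z_β) = Φ(1.258) ≈ 0.896

Effect size d = 0.33 is small by Cohen's convention (0.2/0.5/0.8).

Threshold: power ≥ 0.80 is conventionally adequate.
Power ≈ 0.90 → the study is adequately powered (power ≥ 0.80).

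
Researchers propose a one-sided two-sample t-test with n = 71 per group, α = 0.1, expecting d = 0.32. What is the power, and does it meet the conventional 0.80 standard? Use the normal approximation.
Power ≈ 0.73; the study is underpowered (power < 0.80)

Power calculation (two-sample t-test, normal approximation):
z_β = d · √(n/2) - z_α
z_β = 0.32 · √(71/2) - 1.282
z_β = 0.32 · 5.958 - 1.282
z_β = 0.625

Power = Φ(z_β) = Φ(0.625) ≈ 0.734

Effect size d = 0.32 is small by Cohen's convention (0.2/0.5/0.8).

Threshold: power ≥ 0.80 is conventionally adequate.
Power ≈ 0.73 → the study is underpowered (power < 0.80).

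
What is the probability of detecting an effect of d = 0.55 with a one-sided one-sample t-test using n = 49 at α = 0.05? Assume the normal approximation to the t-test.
Power ≈ 0.99

Power calculation (one-sample t-test, normal approximation):
z_β = d · √n - z_α
z_β = 0.55 · √49 - 1.645
z_β = 0.55 · 7.000 - 1.645
z_β = 2.205

Power = Φ(z_β) = Φ(2.205) ≈ 0.986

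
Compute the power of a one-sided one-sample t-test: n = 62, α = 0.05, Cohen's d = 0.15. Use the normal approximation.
Power ≈ 0.32

Power calculation (one-sample t-test, normal approximation):
z_β = d · √n - z_α
z_β = 0.15 · √62 - 1.645
z_β = 0.15 · 7.874 - 1.645
z_β = -0.464

Power = Φ(z_β) = Φ(-0.464) ≈ 0.321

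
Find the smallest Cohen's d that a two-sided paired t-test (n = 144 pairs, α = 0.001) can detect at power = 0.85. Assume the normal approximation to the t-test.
d ≈ 0.36

Minimum detectable effect (paired t-test, normal approximation):
d = (z_{α/2} + z_β) / √n
d = (3.291 + 1.036) / √144
d = 4.327 / 12.000
d ≈ 0.36

By Cohen's convention (0.2 small / 0.5 medium / 0.8 large): small effect.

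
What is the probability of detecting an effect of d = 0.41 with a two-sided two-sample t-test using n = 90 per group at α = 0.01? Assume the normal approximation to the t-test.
Power ≈ 0.57

Power calculation (two-sample t-test, normal approximation):
z_β = d · √(n/2) - z_{α/2}
z_β = 0.41 · √(90/2) - 2.576
z_β = 0.41 · 6.708 - 2.576
z_β = 0.175

Power = Φ(z_β) = Φ(0.175) ≈ 0.569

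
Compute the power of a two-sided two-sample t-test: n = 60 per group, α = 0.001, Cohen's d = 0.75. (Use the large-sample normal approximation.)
Power ≈ 0.79

Power calculation (two-sample t-test, normal approximation):
z_β = d · √(n/2) - z_{α/2}
z_β = 0.75 · √(60/2) - 3.291
z_β = 0.75 · 5.477 - 3.291
z_β = 0.817

Power = Φ(z_β) = Φ(0.817) ≈ 0.793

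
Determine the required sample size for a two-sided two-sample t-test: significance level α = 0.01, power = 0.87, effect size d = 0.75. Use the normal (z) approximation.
n = 49 per group

Sample size formula (two-sample t-test, normal approximation):
n = 2 · ((z_{α/2} + z_β) / d)²

z_{α/2} = 2.576 (for α = 0.01, two-sided)
z_β = 1.126 (for power = 0.87)
d = 0.75

n = 2 · ((2.576 + 1.126) / 0.75)²
n = 2 · (4.936)²
n ≈ 48.73
Round up to the next whole number: n = 49 per group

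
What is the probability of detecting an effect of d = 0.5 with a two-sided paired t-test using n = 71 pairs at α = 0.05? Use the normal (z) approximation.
Power ≈ 0.99

Power calculation (paired t-test, normal approximation):
z_β = d · √n - z_{α/2}
z_β = 0.5 · √71 - 1.960
z_β = 0.5 · 8.426 - 1.960
z_β = 2.253

Power = Φ(z_β) = Φ(2.253) ≈ 0.988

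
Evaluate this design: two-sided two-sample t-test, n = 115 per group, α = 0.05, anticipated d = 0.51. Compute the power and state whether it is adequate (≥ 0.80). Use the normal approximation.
Power ≈ 0.97; the study is adequately powered (power ≥ 0.80)

Power calculation (two-sample t-test, normal approximation):
z_β = d · √(n/2) - z_{α/2}
z_β = 0.51 · √(115/2) - 1.960
z_β = 0.51 · 7.583 - 1.960
z_β = 1.907

Power = Φ(z_β) = Φ(1.907) ≈ 0.972

Effect size d = 0.51 is medium by Cohen's convention (0.2/0.5/0.8).

Threshold: power ≥ 0.80 is conventionally adequate.
Power ≈ 0.97 → the study is adequately powered (power ≥ 0.80).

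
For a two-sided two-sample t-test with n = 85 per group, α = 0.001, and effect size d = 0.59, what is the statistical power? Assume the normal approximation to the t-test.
Power ≈ 0.71

Power calculation (two-sample t-test, normal approximation):
z_β = d · √(n/2) - z_{α/2}
z_β = 0.59 · √(85/2) - 3.291
z_β = 0.59 · 6.519 - 3.291
z_β = 0.556

Power = Φ(z_β) = Φ(0.556) ≈ 0.711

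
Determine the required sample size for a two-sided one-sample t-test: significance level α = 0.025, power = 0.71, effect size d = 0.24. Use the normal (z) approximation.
n = 136

Sample size formula (one-sample t-test, normal approximation):
n = ((z_{α/2} + z_β) / d)²

z_{α/2} = 2.241 (for α = 0.025, two-sided)
z_β = 0.553 (for power = 0.71)
d = 0.24

n = ((2.241 + 0.553) / 0.24)²
n = (11.642)²
n ≈ 135.54
Round up to the next whole number: n = 136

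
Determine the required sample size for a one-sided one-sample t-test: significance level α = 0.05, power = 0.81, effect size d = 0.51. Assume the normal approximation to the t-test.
n = 25

Sample size formula (one-sample t-test, normal approximation):
n = ((z_α + z_β) / d)²

z_α = 1.645 (for α = 0.05, one-sided)
z_β = 0.878 (for power = 0.81)
d = 0.51

n = ((1.645 + 0.878) / 0.51)²
n = (4.947)²
n ≈ 24.47
Round up to the next whole number: n = 25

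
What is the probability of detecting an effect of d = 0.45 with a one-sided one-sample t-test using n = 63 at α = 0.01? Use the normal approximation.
Power ≈ 0.89

Power calculation (one-sample t-test, normal approximation):
z_β = d · √n - z_α
z_β = 0.45 · √63 - 2.326
z_β = 0.45 · 7.937 - 2.326
z_β = 1.245

Power = Φ(z_β) = Φ(1.245) ≈ 0.894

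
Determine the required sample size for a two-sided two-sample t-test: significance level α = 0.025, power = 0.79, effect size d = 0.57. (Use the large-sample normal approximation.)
n = 58 per group

Sample size formula (two-sample t-test, normal approximation):
n = 2 · ((z_{α/2} + z_β) / d)²

z_{α/2} = 2.241 (for α = 0.025, two-sided)
z_β = 0.806 (for power = 0.79)
d = 0.57

n = 2 · ((2.241 + 0.806) / 0.57)²
n = 2 · (5.346)²
n ≈ 57.16
Round up to the next whole number: n = 58 per group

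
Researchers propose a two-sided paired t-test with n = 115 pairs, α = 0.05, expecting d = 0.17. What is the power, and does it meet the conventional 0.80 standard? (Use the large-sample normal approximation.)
Power ≈ 0.45; the study is underpowered (power < 0.80)

Power calculation (paired t-test, normal approximation):
z_β = d · √n - z_{α/2}
z_β = 0.17 · √115 - 1.960
z_β = 0.17 · 10.724 - 1.960
z_β = -0.137

Power = Φ(z_β) = Φ(-0.137) ≈ 0.446

Effect size d = 0.17 is very small by Cohen's convention (0.2/0.5/0.8).

Threshold: power ≥ 0.80 is conventionally adequate.
Power ≈ 0.45 → the study is underpowered (power < 0.80).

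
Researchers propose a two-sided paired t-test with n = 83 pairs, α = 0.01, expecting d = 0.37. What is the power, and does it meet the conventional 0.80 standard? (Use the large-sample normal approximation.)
Power ≈ 0.79; the study is underpowered (power < 0.80)

Power calculation (paired t-test, normal approximation):
z_β = d · √n - z_{α/2}
z_β = 0.37 · √83 - 2.576
z_β = 0.37 · 9.110 - 2.576
z_β = 0.795

Power = Φ(z_β) = Φ(0.795) ≈ 0.787

Effect size d = 0.37 is small by Cohen's convention (0.2/0.5/0.8).

Threshold: power ≥ 0.80 is conventionally adequate.
Power ≈ 0.79 → the study is underpowered (power < 0.80).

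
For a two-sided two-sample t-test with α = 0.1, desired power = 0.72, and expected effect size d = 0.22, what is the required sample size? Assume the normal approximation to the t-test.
n = 206 per group

Sample size formula (two-sample t-test, normal approximation):
n = 2 · ((z_{α/2} + z_β) / d)²

z_{α/2} = 1.645 (for α = 0.1, two-sided)
z_β = 0.583 (for power = 0.72)
d = 0.22

n = 2 · ((1.645 + 0.583) / 0.22)²
n = 2 · (10.127)²
n ≈ 205.11
Round up to the next whole number: n = 206 per group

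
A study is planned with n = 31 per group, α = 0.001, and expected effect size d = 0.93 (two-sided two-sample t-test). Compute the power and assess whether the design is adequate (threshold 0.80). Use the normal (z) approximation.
Power ≈ 0.64; the study is underpowered (power < 0.80)

Power calculation (two-sample t-test, normal approximation):
z_β = d · √(n/2) - z_{α/2}
z_β = 0.93 · √(31/2) - 3.291
z_β = 0.93 · 3.937 - 3.291
z_β = 0.371

Power = Φ(z_β) = Φ(0.371) ≈ 0.645

Effect size d = 0.93 is large by Cohen's convention (0.2/0.5/0.8).

Threshold: power ≥ 0.80 is conventionally adequate.
Power ≈ 0.64 → the study is underpowered (power < 0.80).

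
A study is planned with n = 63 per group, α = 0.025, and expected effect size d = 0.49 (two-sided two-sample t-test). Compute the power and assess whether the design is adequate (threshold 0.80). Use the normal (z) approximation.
Power ≈ 0.69; the study is underpowered (power < 0.80)

Power calculation (two-sample t-test, normal approximation):
z_β = d · √(n/2) - z_{α/2}
z_β = 0.49 · √(63/2) - 2.241
z_β = 0.49 · 5.612 - 2.241
z_β = 0.509

Power = Φ(z_β) = Φ(0.509) ≈ 0.695

Effect size d = 0.49 is small by Cohen's convention (0.2/0.5/0.8).

Threshold: power ≥ 0.80 is conventionally adequate.
Power ≈ 0.69 → the study is underpowered (power < 0.80).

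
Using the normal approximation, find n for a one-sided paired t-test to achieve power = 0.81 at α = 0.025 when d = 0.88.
n = 11 pairs

Sample size formula (paired t-test, normal approximation):
n = ((z_α + z_β) / d)²

z_α = 1.960 (for α = 0.025, one-sided)
z_β = 0.878 (for power = 0.81)
d = 0.88

n = ((1.960 + 0.878) / 0.88)²
n = (3.225)²
n ≈ 10.40
Round up to the next whole number: n = 11 pairs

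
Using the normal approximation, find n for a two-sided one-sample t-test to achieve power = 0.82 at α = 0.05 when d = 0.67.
n = 19

Sample size formula (one-sample t-test, normal approximation):
n = ((z_{α/2} + z_β) / d)²

z_{α/2} = 1.960 (for α = 0.05, two-sided)
z_β = 0.915 (for power = 0.82)
d = 0.67

n = ((1.960 + 0.915) / 0.67)²
n = (4.291)²
n ≈ 18.41
Round up to the next whole number: n = 19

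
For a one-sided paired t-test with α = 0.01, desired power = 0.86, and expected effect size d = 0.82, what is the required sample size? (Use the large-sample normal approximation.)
n = 18 pairs

Sample size formula (paired t-test, normal approximation):
n = ((z_α + z_β) / d)²

z_α = 2.326 (for α = 0.01, one-sided)
z_β = 1.080 (for power = 0.86)
d = 0.82

n = ((2.326 + 1.080) / 0.82)²
n = (4.154)²
n ≈ 17.26
Round up to the next whole number: n = 18 pairs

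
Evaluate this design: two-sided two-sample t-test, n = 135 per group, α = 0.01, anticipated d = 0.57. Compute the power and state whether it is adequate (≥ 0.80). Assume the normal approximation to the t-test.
Power ≈ 0.98; the study is adequately powered (power ≥ 0.80)

Power calculation (two-sample t-test, normal approximation):
z_β = d · √(n/2) - z_{α/2}
z_β = 0.57 · √(135/2) - 2.576
z_β = 0.57 · 8.216 - 2.576
z_β = 2.107

Power = Φ(z_β) = Φ(2.107) ≈ 0.982

Effect size d = 0.57 is medium by Cohen's convention (0.2/0.5/0.8).

Threshold: power ≥ 0.80 is conventionally adequate.
Power ≈ 0.98 → the study is adequately powered (power ≥ 0.80).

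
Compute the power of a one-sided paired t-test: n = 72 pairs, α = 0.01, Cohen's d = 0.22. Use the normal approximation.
Power ≈ 0.32

Power calculation (paired t-test, normal approximation):
z_β = d · √n - z_α
z_β = 0.22 · √72 - 2.326
z_β = 0.22 · 8.485 - 2.326
z_β = -0.460

Power = Φ(z_β) = Φ(-0.460) ≈ 0.323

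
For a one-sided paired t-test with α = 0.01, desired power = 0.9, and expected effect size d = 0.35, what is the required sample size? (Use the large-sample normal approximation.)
n = 107 pairs

Sample size formula (paired t-test, normal approximation):
n = ((z_α + z_β) / d)²

z_α = 2.326 (for α = 0.01, one-sided)
z_β = 1.282 (for power = 0.9)
d = 0.35

n = ((2.326 + 1.282) / 0.35)²
n = (10.309)²
n ≈ 106.28
Round up to the next whole number: n = 107 pairs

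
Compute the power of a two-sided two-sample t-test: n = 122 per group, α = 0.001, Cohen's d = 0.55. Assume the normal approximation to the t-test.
Power ≈ 0.84

Power calculation (two-sample t-test, normal approximation):
z_β = d · √(n/2) - z_{α/2}
z_β = 0.55 · √(122/2) - 3.291
z_β = 0.55 · 7.810 - 3.291
z_β = 1.005

Power = Φ(z_β) = Φ(1.005) ≈ 0.843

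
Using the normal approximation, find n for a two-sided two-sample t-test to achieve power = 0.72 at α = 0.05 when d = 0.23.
n = 245 per group

Sample size formula (two-sample t-test, normal approximation):
n = 2 · ((z_{α/2} + z_β) / d)²

z_{α/2} = 1.960 (for α = 0.05, two-sided)
z_β = 0.583 (for power = 0.72)
d = 0.23

n = 2 · ((1.960 + 0.583) / 0.23)²
n = 2 · (11.057)²
n ≈ 244.51
Round up to the next whole number: n = 245 per group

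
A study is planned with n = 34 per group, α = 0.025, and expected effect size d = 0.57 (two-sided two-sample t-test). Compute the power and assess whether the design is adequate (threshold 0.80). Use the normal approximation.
Power ≈ 0.54; the study is underpowered (power < 0.80)

Power calculation (two-sample t-test, normal approximation):
z_β = d · √(n/2) - z_{α/2}
z_β = 0.57 · √(34/2) - 2.241
z_β = 0.57 · 4.123 - 2.241
z_β = 0.109

Power = Φ(z_β) = Φ(0.109) ≈ 0.543

Effect size d = 0.57 is medium by Cohen's convention (0.2/0.5/0.8).

Threshold: power ≥ 0.80 is conventionally adequate.
Power ≈ 0.54 → the study is underpowered (power < 0.80).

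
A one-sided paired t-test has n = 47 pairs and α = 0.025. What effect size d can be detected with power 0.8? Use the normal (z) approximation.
d ≈ 0.41

Minimum detectable effect (paired t-test, normal approximation):
d = (z_α + z_β) / √n
d = (1.960 + 0.842) / √47
d = 2.802 / 6.856
d ≈ 0.41

By Cohen's convention (0.2 small / 0.5 medium / 0.8 large): small effect.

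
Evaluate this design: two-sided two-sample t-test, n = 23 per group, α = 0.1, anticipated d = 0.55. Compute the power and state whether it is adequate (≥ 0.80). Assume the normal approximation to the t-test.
Power ≈ 0.59; the study is underpowered (power < 0.80)

Power calculation (two-sample t-test, normal approximation):
z_β = d · √(n/2) - z_{α/2}
z_β = 0.55 · √(23/2) - 1.645
z_β = 0.55 · 3.391 - 1.645
z_β = 0.220

Power = Φ(z_β) = Φ(0.220) ≈ 0.587

Effect size d = 0.55 is medium by Cohen's convention (0.2/0.5/0.8).

Threshold: power ≥ 0.80 is conventionally adequate.
Power ≈ 0.59 → the study is underpowered (power < 0.80).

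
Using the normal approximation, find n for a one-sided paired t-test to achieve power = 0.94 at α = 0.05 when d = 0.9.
n = 13 pairs

Sample size formula (paired t-test, normal approximation):
n = ((z_α + z_β) / d)²

z_α = 1.645 (for α = 0.05, one-sided)
z_β = 1.555 (for power = 0.94)
d = 0.9

n = ((1.645 + 1.555) / 0.9)²
n = (3.556)²
n ≈ 12.65
Round up to the next whole number: n = 13 pairs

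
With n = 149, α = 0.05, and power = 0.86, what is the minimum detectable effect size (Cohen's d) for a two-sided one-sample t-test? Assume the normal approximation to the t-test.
d ≈ 0.25

Minimum detectable effect (one-sample t-test, normal approximation):
d = (z_{α/2} + z_β) / √n
d = (1.960 + 1.080) / √149
d = 3.040 / 12.207
d ≈ 0.25

By Cohen's convention (0.2 small / 0.5 medium / 0.8 large): small effect.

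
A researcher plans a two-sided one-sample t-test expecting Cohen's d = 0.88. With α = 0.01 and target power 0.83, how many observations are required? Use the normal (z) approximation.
n = 17

Sample size formula (one-sample t-test, normal approximation):
n = ((z_{α/2} + z_β) / d)²

z_{α/2} = 2.576 (for α = 0.01, two-sided)
z_β = 0.954 (for power = 0.83)
d = 0.88

n = ((2.576 + 0.954) / 0.88)²
n = (4.011)²
n ≈ 16.09
Round up to the next whole number: n = 17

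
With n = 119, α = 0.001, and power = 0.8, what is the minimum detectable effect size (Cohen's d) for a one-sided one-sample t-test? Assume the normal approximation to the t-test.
d ≈ 0.36

Minimum detectable effect (one-sample t-test, normal approximation):
d = (z_α + z_β) / √n
d = (3.090 + 0.842) / √119
d = 3.932 / 10.909
d ≈ 0.36

By Cohen's convention (0.2 small / 0.5 medium / 0.8 large): small effect.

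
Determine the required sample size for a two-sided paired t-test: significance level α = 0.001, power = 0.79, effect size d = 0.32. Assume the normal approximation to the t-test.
n = 164 pairs

Sample size formula (paired t-test, normal approximation):
n = ((z_{α/2} + z_β) / d)²

z_{α/2} = 3.291 (for α = 0.001, two-sided)
z_β = 0.806 (for power = 0.79)
d = 0.32

n = ((3.291 + 0.806) / 0.32)²
n = (12.803)²
n ≈ 163.92
Round up to the next whole number: n = 164 pairs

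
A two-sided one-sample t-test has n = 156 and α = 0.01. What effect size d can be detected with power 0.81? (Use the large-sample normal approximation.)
d ≈ 0.28

Minimum detectable effect (one-sample t-test, normal approximation):
d = (z_{α/2} + z_β) / √n
d = (2.576 + 0.878) / √156
d = 3.454 / 12.490
d ≈ 0.28

By Cohen's convention (0.2 small / 0.5 medium / 0.8 large): small effect.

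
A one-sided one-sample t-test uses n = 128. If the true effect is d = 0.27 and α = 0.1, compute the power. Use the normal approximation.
Power ≈ 0.96

Power calculation (one-sample t-test, normal approximation):
z_β = d · √n - z_α
z_β = 0.27 · √128 - 1.282
z_β = 0.27 · 11.314 - 1.282
z_β = 1.773

Power = Φ(z_β) = Φ(1.773) ≈ 0.962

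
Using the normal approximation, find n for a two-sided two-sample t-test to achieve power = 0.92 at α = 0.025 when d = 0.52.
n = 99 per group

Sample size formula (two-sample t-test, normal approximation):
n = 2 · ((z_{α/2} + z_β) / d)²

z_{α/2} = 2.241 (for α = 0.025, two-sided)
z_β = 1.405 (for power = 0.92)
d = 0.52

n = 2 · ((2.241 + 1.405) / 0.52)²
n = 2 · (7.012)²
n ≈ 98.34
Round up to the next whole number: n = 99 per group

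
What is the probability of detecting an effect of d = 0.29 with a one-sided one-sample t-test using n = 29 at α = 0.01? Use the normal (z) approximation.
Power ≈ 0.22

Power calculation (one-sample t-test, normal approximation):
z_β = d · √n - z_α
z_β = 0.29 · √29 - 2.326
z_β = 0.29 · 5.385 - 2.326
z_β = -0.765

Power = Φ(z_β) = Φ(-0.765) ≈ 0.222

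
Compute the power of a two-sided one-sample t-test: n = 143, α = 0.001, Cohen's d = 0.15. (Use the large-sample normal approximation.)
Power ≈ 0.07

Power calculation (one-sample t-test, normal approximation):
z_β = d · √n - z_{α/2}
z_β = 0.15 · √143 - 3.291
z_β = 0.15 · 11.958 - 3.291
z_β = -1.497

Power = Φ(z_β) = Φ(-1.497) ≈ 0.067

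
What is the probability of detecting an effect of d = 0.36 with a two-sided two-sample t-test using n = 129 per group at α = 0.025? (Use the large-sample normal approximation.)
Power ≈ 0.74

Power calculation (two-sample t-test, normal approximation):
z_β = d · √(n/2) - z_{α/2}
z_β = 0.36 · √(129/2) - 2.241
z_β = 0.36 · 8.031 - 2.241
z_β = 0.650

Power = Φ(z_β) = Φ(0.650) ≈ 0.742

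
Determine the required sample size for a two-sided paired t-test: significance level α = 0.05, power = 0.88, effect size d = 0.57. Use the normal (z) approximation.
n = 31 pairs

Sample size formula (paired t-test, normal approximation):
n = ((z_{α/2} + z_β) / d)²

z_{α/2} = 1.960 (for α = 0.05, two-sided)
z_β = 1.175 (for power = 0.88)
d = 0.57

n = ((1.960 + 1.175) / 0.57)²
n = (5.500)²
n ≈ 30.25
Round up to the next whole number: n = 31 pairs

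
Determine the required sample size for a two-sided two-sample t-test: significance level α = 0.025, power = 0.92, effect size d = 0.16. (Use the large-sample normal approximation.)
n = 1039 per group

Sample size formula (two-sample t-test, normal approximation):
n = 2 · ((z_{α/2} + z_β) / d)²

z_{α/2} = 2.241 (for α = 0.025, two-sided)
z_β = 1.405 (for power = 0.92)
d = 0.16

n = 2 · ((2.241 + 1.405) / 0.16)²
n = 2 · (22.788)²
n ≈ 1038.59
Round up to the next whole number: n = 1039 per group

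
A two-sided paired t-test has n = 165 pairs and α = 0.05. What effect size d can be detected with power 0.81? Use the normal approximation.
d ≈ 0.22

Minimum detectable effect (paired t-test, normal approximation):
d = (z_{α/2} + z_β) / √n
d = (1.960 + 0.878) / √165
d = 2.838 / 12.845
d ≈ 0.22

By Cohen's convention (0.2 small / 0.5 medium / 0.8 large): small effect.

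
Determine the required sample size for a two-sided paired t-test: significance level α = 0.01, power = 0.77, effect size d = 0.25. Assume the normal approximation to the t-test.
n = 176 pairs

Sample size formula (paired t-test, normal approximation):
n = ((z_{α/2} + z_β) / d)²

z_{α/2} = 2.576 (for α = 0.01, two-sided)
z_β = 0.739 (for power = 0.77)
d = 0.25

n = ((2.576 + 0.739) / 0.25)²
n = (13.260)²
n ≈ 175.83
Round up to the next whole number: n = 176 pairs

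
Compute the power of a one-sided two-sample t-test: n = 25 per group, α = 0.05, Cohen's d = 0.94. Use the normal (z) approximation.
Power ≈ 0.95

Power calculation (two-sample t-test, normal approximation):
z_β = d · √(n/2) - z_α
z_β = 0.94 · √(25/2) - 1.645
z_β = 0.94 · 3.536 - 1.645
z_β = 1.679

Power = Φ(z_β) = Φ(1.679) ≈ 0.953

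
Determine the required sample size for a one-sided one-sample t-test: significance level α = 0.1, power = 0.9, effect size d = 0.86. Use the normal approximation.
n = 9

Sample size formula (one-sample t-test, normal approximation):
n = ((z_α + z_β) / d)²

z_α = 1.282 (for α = 0.1, one-sided)
z_β = 1.282 (for power = 0.9)
d = 0.86

n = ((1.282 + 1.282) / 0.86)²
n = (2.981)²
n ≈ 8.89
Round up to the next whole number: n = 9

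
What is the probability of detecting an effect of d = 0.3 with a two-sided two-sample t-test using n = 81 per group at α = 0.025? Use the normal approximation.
Power ≈ 0.37

Power calculation (two-sample t-test, normal approximation):
z_β = d · √(n/2) - z_{α/2}
z_β = 0.3 · √(81/2) - 2.241
z_β = 0.3 · 6.364 - 2.241
z_β = -0.332

Power = Φ(z_β) = Φ(-0.332) ≈ 0.370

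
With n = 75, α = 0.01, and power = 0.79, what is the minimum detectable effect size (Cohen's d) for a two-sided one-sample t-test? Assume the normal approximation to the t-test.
d ≈ 0.39

Minimum detectable effect (one-sample t-test, normal approximation):
d = (z_{α/2} + z_β) / √n
d = (2.576 + 0.806) / √75
d = 3.382 / 8.660
d ≈ 0.39

By Cohen's convention (0.2 small / 0.5 medium / 0.8 large): small effect.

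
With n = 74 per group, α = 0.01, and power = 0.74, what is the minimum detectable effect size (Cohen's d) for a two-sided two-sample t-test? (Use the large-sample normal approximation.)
d ≈ 0.53

Minimum detectable effect (two-sample t-test, normal approximation):
d = (z_{α/2} + z_β) / √(n/2)
d = (2.576 + 0.643) / √(74/2)
d = 3.219 / 6.083
d ≈ 0.53

By Cohen's convention (0.2 small / 0.5 medium / 0.8 large): medium effect.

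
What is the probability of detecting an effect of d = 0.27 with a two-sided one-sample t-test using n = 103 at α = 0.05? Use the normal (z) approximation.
Power ≈ 0.78

Power calculation (one-sample t-test, normal approximation):
z_β = d · √n - z_{α/2}
z_β = 0.27 · √103 - 1.960
z_β = 0.27 · 10.149 - 1.960
z_β = 0.780

Power = Φ(z_β) = Φ(0.780) ≈ 0.782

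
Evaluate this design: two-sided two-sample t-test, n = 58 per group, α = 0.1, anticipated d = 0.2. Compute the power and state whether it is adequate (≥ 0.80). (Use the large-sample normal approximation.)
Power ≈ 0.29; the study is underpowered (power < 0.80)

Power calculation (two-sample t-test, normal approximation):
z_β = d · √(n/2) - z_{α/2}
z_β = 0.2 · √(58/2) - 1.645
z_β = 0.2 · 5.385 - 1.645
z_β = -0.568

Power = Φ(z_β) = Φ(-0.568) ≈ 0.285

Effect size d = 0.2 is small by Cohen's convention (0.2/0.5/0.8).

Threshold: power ≥ 0.80 is conventionally adequate.
Power ≈ 0.29 → the study is underpowered (power < 0.80).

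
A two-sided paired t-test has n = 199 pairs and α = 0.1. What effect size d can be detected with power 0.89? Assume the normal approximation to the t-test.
d ≈ 0.20

Minimum detectable effect (paired t-test, normal approximation):
d = (z_{α/2} + z_β) / √n
d = (1.645 + 1.227) / √199
d = 2.871 / 14.107
d ≈ 0.20

By Cohen's convention (0.2 small / 0.5 medium / 0.8 large): small effect.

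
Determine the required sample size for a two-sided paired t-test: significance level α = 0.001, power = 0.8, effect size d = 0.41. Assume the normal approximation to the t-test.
n = 102 pairs

Sample size formula (paired t-test, normal approximation):
n = ((z_{α/2} + z_β) / d)²

z_{α/2} = 3.291 (for α = 0.001, two-sided)
z_β = 0.842 (for power = 0.8)
d = 0.41

n = ((3.291 + 0.842) / 0.41)²
n = (10.080)²
n ≈ 101.61
Round up to the next whole number: n = 102 pairs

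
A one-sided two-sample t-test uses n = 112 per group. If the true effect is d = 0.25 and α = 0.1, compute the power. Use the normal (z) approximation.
Power ≈ 0.72

Power calculation (two-sample t-test, normal approximation):
z_β = d · √(n/2) - z_α
z_β = 0.25 · √(112/2) - 1.282
z_β = 0.25 · 7.483 - 1.282
z_β = 0.589

Power = Φ(z_β) = Φ(0.589) ≈ 0.722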